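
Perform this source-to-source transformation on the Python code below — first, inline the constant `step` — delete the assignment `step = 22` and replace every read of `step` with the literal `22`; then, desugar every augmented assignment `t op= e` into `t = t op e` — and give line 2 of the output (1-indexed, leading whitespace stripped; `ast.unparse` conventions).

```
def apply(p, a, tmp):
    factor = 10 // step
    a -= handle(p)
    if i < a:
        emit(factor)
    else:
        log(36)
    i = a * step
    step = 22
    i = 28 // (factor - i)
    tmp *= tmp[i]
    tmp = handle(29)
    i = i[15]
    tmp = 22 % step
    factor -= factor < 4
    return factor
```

factor = 10 // 22

Transformed code:
def apply(p, a, tmp):
    factor = 10 // 22
    a = a - handle(p)
    if i < a:
        emit(factor)
    else:
        log(36)
    i = a * 22
    i = 28 // (factor - i)
    tmp = tmp * tmp[i]
    tmp = handle(29)
    i = i[15]
    tmp = 22 % 22
    factor = factor - (factor < 4)
    return factor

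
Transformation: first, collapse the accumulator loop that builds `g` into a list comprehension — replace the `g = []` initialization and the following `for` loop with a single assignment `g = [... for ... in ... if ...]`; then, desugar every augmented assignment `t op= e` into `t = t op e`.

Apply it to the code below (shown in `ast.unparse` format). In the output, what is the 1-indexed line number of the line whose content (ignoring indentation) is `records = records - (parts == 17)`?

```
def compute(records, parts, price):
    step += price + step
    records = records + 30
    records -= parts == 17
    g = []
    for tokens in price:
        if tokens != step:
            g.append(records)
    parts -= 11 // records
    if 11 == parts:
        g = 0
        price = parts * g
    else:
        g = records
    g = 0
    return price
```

4

Transformed code:
def compute(records, parts, price):
    step = step + (price + step)
    records = records + 30
    records = records - (parts == 17)
    g = [records for tokens in price if tokens != step]
    parts = parts - 11 // records
    if 11 == parts:
        g = 0
        price = parts * g
    else:
        g = records
    g = 0
    return price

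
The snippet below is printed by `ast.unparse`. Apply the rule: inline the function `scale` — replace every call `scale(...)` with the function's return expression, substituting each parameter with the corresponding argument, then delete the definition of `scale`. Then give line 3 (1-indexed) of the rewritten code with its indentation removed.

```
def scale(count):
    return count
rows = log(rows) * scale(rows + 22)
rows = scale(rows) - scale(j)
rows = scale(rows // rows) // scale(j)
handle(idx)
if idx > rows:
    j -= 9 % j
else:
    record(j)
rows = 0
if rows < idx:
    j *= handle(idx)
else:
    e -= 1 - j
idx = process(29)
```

rows = rows // rows // j

Transformed code:
rows = log(rows) * (rows + 22)
rows = rows - j
rows = rows // rows // j
handle(idx)
if idx > rows:
    j -= 9 % j
else:
    record(j)
rows = 0
if rows < idx:
    j *= handle(idx)
else:
    e -= 1 - j
idx = process(29)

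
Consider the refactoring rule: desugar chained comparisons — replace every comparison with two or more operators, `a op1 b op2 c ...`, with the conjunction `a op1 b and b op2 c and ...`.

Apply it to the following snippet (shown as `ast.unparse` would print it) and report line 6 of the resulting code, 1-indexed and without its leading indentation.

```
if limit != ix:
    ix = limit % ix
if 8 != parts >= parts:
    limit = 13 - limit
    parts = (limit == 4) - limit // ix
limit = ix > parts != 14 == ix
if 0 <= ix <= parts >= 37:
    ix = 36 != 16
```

limit = ix > parts and parts != 14 and (14 == ix)

Transformed code:
if limit != ix:
    ix = limit % ix
if 8 != parts and parts >= parts:
    limit = 13 - limit
    parts = (limit == 4) - limit // ix
limit = ix > parts and parts != 14 and (14 == ix)
if 0 <= ix and ix <= parts and (parts >= 37):
    ix = 36 != 16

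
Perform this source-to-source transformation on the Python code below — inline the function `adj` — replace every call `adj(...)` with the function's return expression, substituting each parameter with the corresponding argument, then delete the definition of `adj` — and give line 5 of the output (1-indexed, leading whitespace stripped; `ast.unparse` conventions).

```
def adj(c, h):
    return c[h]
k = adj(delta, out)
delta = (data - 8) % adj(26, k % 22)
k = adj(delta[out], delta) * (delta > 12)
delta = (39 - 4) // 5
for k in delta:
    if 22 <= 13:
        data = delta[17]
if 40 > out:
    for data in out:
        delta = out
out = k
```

for k in delta:

Transformed code:
k = delta[out]
delta = (data - 8) % 26[k % 22]
k = delta[out][delta] * (delta > 12)
delta = (39 - 4) // 5
for k in delta:
    if 22 <= 13:
        data = delta[17]
if 40 > out:
    for data in out:
        delta = out
out = k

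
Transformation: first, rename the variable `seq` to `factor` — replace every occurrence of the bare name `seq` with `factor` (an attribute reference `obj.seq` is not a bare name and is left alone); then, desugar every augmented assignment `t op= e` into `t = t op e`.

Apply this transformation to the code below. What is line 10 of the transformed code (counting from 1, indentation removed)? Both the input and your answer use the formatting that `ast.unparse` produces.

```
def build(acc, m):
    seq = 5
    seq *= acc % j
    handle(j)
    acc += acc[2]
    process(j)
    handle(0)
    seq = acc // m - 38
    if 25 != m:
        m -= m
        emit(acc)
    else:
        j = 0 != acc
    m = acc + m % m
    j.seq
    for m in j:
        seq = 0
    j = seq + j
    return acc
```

Transformed code:
def build(acc, m):
    factor = 5
    factor = factor * (acc % j)
    handle(j)
    acc = acc + acc[2]
    process(j)
    handle(0)
    factor = acc // m - 38
    if 25 != m:
        m = m - m
        emit(acc)
    else:
        j = 0 != acc
    m = acc + m % m
    j.seq
    for m in j:
        factor = 0
    j = factor + j
    return acc

m = m - m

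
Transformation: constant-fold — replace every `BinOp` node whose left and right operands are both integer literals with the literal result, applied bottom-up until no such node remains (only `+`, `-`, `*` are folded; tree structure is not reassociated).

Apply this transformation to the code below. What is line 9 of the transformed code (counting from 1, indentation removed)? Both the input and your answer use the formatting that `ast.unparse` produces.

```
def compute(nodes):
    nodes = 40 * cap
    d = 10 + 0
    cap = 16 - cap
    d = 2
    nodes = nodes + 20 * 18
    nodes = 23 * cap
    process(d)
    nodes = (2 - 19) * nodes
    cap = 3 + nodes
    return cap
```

nodes = -17 * nodes

Transformed code:
def compute(nodes):
    nodes = 40 * cap
    d = 10
    cap = 16 - cap
    d = 2
    nodes = nodes + 360
    nodes = 23 * cap
    process(d)
    nodes = -17 * nodes
    cap = 3 + nodes
    return cap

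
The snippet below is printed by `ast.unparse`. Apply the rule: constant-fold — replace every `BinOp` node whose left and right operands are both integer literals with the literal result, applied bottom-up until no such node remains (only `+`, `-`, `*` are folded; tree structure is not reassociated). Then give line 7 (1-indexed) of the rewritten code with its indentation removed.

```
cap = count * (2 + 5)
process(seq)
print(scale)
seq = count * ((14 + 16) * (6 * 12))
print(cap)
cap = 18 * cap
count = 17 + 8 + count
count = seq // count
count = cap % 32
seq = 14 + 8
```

count = 25 + count

Transformed code:
cap = count * 7
process(seq)
print(scale)
seq = count * 2160
print(cap)
cap = 18 * cap
count = 25 + count
count = seq // count
count = cap % 32
seq = 22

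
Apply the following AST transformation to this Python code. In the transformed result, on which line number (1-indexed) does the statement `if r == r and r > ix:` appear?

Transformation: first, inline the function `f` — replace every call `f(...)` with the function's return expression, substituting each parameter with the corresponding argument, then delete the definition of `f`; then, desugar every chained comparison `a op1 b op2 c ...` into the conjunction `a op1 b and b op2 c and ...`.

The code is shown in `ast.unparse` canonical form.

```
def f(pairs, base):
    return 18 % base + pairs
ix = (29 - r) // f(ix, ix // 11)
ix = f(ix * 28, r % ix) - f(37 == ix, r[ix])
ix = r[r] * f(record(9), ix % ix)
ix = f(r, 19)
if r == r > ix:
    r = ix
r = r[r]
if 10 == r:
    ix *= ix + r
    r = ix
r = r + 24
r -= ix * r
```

Transformed code:
ix = (29 - r) // (18 % (ix // 11) + ix)
ix = 18 % (r % ix) + ix * 28 - (18 % r[ix] + (37 == ix))
ix = r[r] * (18 % (ix % ix) + record(9))
ix = 18 % 19 + r
if r == r and r > ix:
    r = ix
r = r[r]
if 10 == r:
    ix *= ix + r
    r = ix
r = r + 24
r -= ix * r

5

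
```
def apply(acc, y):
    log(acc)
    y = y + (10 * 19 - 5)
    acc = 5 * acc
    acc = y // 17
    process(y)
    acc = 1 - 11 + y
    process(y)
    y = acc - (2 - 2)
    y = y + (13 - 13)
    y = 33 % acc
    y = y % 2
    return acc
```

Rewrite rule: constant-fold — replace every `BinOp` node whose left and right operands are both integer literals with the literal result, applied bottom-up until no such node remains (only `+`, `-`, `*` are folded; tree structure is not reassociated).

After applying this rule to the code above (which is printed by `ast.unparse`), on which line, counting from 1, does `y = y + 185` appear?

3

Transformed code:
def apply(acc, y):
    log(acc)
    y = y + 185
    acc = 5 * acc
    acc = y // 17
    process(y)
    acc = -10 + y
    process(y)
    y = acc - 0
    y = y + 0
    y = 33 % acc
    y = y % 2
    return acc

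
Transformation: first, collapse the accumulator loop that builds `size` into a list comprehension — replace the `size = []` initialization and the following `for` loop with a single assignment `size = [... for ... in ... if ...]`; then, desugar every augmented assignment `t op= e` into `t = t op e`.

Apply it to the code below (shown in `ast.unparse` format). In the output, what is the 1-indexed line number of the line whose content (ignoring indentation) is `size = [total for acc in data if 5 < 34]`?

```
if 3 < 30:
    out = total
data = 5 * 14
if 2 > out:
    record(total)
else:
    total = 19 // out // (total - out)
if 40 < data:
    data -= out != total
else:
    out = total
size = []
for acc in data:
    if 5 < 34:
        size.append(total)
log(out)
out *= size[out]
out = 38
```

Transformed code:
if 3 < 30:
    out = total
data = 5 * 14
if 2 > out:
    record(total)
else:
    total = 19 // out // (total - out)
if 40 < data:
    data = data - (out != total)
else:
    out = total
size = [total for acc in data if 5 < 34]
log(out)
out = out * size[out]
out = 38

12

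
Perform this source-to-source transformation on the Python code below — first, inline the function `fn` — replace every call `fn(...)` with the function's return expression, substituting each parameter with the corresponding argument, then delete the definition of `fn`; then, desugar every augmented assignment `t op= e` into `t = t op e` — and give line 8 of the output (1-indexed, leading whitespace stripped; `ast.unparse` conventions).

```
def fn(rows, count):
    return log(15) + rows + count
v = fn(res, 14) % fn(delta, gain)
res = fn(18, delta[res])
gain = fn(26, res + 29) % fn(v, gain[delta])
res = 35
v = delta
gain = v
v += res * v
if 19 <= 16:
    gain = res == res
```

if 19 <= 16:

Transformed code:
v = (log(15) + res + 14) % (log(15) + delta + gain)
res = log(15) + 18 + delta[res]
gain = (log(15) + 26 + (res + 29)) % (log(15) + v + gain[delta])
res = 35
v = delta
gain = v
v = v + res * v
if 19 <= 16:
    gain = res == res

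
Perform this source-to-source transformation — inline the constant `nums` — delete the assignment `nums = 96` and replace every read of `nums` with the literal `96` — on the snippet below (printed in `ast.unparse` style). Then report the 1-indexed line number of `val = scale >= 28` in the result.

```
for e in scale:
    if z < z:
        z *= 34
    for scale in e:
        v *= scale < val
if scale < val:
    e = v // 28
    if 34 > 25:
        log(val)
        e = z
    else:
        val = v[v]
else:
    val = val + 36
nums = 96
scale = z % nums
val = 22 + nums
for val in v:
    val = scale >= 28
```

Transformed code:
for e in scale:
    if z < z:
        z *= 34
    for scale in e:
        v *= scale < val
if scale < val:
    e = v // 28
    if 34 > 25:
        log(val)
        e = z
    else:
        val = v[v]
else:
    val = val + 36
scale = z % 96
val = 22 + 96
for val in v:
    val = scale >= 28

18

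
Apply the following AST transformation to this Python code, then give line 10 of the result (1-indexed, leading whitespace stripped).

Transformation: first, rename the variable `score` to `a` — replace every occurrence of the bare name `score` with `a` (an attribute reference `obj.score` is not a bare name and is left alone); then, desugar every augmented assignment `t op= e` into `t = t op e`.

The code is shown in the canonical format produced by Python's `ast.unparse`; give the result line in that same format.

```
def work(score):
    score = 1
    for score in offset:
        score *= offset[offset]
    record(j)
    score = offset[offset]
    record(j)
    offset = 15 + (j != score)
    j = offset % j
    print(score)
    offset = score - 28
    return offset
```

print(a)

Transformed code:
def work(a):
    a = 1
    for a in offset:
        a = a * offset[offset]
    record(j)
    a = offset[offset]
    record(j)
    offset = 15 + (j != a)
    j = offset % j
    print(a)
    offset = a - 28
    return offset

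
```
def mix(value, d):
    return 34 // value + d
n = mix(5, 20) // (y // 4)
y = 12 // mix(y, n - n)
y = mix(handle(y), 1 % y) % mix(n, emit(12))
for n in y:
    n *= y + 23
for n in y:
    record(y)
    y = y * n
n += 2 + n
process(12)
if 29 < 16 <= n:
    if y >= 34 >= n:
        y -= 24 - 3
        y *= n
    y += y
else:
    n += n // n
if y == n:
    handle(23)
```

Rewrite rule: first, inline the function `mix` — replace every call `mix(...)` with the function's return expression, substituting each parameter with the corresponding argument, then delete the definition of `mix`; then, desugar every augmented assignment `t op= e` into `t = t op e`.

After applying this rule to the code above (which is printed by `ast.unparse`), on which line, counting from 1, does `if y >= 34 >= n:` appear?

12

Transformed code:
n = (34 // 5 + 20) // (y // 4)
y = 12 // (34 // y + (n - n))
y = (34 // handle(y) + 1 % y) % (34 // n + emit(12))
for n in y:
    n = n * (y + 23)
for n in y:
    record(y)
    y = y * n
n = n + (2 + n)
process(12)
if 29 < 16 <= n:
    if y >= 34 >= n:
        y = y - (24 - 3)
        y = y * n
    y = y + y
else:
    n = n + n // n
if y == n:
    handle(23)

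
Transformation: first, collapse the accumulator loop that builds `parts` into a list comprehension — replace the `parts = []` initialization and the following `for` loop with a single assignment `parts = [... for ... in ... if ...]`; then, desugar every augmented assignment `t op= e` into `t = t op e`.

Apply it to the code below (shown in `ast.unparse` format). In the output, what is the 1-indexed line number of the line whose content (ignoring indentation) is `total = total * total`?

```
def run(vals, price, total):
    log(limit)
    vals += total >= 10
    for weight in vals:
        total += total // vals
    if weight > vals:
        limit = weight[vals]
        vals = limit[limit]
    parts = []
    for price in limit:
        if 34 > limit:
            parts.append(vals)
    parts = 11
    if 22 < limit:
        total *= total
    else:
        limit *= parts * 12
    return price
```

12

Transformed code:
def run(vals, price, total):
    log(limit)
    vals = vals + (total >= 10)
    for weight in vals:
        total = total + total // vals
    if weight > vals:
        limit = weight[vals]
        vals = limit[limit]
    parts = [vals for price in limit if 34 > limit]
    parts = 11
    if 22 < limit:
        total = total * total
    else:
        limit = limit * (parts * 12)
    return price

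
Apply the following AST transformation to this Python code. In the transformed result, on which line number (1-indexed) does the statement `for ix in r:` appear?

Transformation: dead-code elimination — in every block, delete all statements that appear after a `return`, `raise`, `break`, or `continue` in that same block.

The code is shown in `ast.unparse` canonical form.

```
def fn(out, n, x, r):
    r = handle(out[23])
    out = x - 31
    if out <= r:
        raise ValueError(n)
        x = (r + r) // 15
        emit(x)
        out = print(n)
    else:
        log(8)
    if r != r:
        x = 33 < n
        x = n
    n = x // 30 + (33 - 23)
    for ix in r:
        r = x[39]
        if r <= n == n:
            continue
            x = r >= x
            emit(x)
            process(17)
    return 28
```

12

Transformed code:
def fn(out, n, x, r):
    r = handle(out[23])
    out = x - 31
    if out <= r:
        raise ValueError(n)
    else:
        log(8)
    if r != r:
        x = 33 < n
        x = n
    n = x // 30 + (33 - 23)
    for ix in r:
        r = x[39]
        if r <= n == n:
            continue
    return 28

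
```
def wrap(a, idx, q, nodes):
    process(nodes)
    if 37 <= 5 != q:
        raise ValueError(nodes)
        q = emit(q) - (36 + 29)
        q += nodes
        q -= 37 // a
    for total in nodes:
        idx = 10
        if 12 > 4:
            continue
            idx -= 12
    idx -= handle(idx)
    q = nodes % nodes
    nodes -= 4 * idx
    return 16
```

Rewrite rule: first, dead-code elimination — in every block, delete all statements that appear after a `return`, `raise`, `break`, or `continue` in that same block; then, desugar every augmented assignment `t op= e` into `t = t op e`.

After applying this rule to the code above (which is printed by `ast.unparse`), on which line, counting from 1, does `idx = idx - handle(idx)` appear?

Transformed code:
def wrap(a, idx, q, nodes):
    process(nodes)
    if 37 <= 5 != q:
        raise ValueError(nodes)
    for total in nodes:
        idx = 10
        if 12 > 4:
            continue
    idx = idx - handle(idx)
    q = nodes % nodes
    nodes = nodes - 4 * idx
    return 16

9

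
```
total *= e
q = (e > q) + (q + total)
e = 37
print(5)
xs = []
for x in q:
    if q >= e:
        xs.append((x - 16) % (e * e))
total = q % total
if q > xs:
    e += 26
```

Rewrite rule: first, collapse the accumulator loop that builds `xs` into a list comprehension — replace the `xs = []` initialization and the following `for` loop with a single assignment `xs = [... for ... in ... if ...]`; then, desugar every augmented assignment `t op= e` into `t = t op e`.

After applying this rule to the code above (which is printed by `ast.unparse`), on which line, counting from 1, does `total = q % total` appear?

Transformed code:
total = total * e
q = (e > q) + (q + total)
e = 37
print(5)
xs = [(x - 16) % (e * e) for x in q if q >= e]
total = q % total
if q > xs:
    e = e + 26

6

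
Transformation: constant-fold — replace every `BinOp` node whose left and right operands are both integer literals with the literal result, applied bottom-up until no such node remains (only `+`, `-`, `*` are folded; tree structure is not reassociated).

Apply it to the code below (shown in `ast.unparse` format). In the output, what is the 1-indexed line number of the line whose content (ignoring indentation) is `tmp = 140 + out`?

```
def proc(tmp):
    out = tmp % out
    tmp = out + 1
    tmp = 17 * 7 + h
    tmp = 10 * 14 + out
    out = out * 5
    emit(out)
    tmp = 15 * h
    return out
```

5

Transformed code:
def proc(tmp):
    out = tmp % out
    tmp = out + 1
    tmp = 119 + h
    tmp = 140 + out
    out = out * 5
    emit(out)
    tmp = 15 * h
    return out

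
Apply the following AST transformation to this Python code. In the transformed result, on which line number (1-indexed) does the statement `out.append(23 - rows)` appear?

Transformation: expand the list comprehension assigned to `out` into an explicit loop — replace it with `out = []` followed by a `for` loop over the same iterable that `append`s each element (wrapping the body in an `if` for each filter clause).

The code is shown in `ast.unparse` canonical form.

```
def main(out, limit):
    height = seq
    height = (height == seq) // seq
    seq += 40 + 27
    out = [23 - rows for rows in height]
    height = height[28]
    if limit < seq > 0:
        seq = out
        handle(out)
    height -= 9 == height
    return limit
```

7

Transformed code:
def main(out, limit):
    height = seq
    height = (height == seq) // seq
    seq += 40 + 27
    out = []
    for rows in height:
        out.append(23 - rows)
    height = height[28]
    if limit < seq > 0:
        seq = out
        handle(out)
    height -= 9 == height
    return limit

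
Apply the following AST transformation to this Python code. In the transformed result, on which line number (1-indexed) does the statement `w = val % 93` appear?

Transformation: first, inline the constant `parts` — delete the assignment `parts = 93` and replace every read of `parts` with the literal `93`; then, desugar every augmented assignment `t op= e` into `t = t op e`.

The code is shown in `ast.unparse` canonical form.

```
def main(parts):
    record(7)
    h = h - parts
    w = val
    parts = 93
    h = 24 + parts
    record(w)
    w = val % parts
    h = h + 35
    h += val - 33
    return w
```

Transformed code:
def main(parts):
    record(7)
    h = h - 93
    w = val
    h = 24 + 93
    record(w)
    w = val % 93
    h = h + 35
    h = h + (val - 33)
    return w

7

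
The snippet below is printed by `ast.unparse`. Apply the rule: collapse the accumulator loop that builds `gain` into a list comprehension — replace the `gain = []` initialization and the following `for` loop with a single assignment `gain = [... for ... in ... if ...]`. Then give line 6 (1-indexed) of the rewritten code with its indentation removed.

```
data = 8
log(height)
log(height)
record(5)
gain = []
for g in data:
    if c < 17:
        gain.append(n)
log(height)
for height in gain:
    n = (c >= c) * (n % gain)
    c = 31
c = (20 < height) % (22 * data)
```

log(height)

Transformed code:
data = 8
log(height)
log(height)
record(5)
gain = [n for g in data if c < 17]
log(height)
for height in gain:
    n = (c >= c) * (n % gain)
    c = 31
c = (20 < height) % (22 * data)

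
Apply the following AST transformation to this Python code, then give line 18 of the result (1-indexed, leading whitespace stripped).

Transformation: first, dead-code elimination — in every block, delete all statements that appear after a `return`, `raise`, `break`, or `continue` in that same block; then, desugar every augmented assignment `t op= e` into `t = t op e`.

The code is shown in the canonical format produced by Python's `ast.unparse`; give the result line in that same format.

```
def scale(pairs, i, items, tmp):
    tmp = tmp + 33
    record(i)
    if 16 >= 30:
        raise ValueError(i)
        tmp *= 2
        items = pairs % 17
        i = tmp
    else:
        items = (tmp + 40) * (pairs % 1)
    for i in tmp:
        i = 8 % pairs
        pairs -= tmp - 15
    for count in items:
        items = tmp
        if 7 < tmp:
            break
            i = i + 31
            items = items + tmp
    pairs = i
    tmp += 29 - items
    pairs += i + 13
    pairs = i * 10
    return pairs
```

Transformed code:
def scale(pairs, i, items, tmp):
    tmp = tmp + 33
    record(i)
    if 16 >= 30:
        raise ValueError(i)
    else:
        items = (tmp + 40) * (pairs % 1)
    for i in tmp:
        i = 8 % pairs
        pairs = pairs - (tmp - 15)
    for count in items:
        items = tmp
        if 7 < tmp:
            break
    pairs = i
    tmp = tmp + (29 - items)
    pairs = pairs + (i + 13)
    pairs = i * 10
    return pairs

pairs = i * 10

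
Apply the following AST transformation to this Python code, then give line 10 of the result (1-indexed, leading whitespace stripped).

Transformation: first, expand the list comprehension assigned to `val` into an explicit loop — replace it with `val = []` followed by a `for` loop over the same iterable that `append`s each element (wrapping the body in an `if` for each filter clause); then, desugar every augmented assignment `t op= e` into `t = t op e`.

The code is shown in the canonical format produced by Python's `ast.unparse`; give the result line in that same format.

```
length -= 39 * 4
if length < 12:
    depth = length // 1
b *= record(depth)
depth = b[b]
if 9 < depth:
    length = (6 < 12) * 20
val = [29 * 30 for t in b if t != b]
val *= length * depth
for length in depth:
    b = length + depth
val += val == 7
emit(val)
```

if t != b:

Transformed code:
length = length - 39 * 4
if length < 12:
    depth = length // 1
b = b * record(depth)
depth = b[b]
if 9 < depth:
    length = (6 < 12) * 20
val = []
for t in b:
    if t != b:
        val.append(29 * 30)
val = val * (length * depth)
for length in depth:
    b = length + depth
val = val + (val == 7)
emit(val)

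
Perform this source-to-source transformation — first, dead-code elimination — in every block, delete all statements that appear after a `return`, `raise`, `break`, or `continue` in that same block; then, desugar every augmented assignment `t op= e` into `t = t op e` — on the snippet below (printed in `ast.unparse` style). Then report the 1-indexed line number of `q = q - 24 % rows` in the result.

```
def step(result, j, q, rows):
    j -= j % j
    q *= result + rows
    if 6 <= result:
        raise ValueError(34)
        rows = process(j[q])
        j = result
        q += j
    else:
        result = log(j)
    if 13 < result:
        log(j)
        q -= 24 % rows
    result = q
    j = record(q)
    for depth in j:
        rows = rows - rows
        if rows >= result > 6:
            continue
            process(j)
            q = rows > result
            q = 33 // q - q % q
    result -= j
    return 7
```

10

Transformed code:
def step(result, j, q, rows):
    j = j - j % j
    q = q * (result + rows)
    if 6 <= result:
        raise ValueError(34)
    else:
        result = log(j)
    if 13 < result:
        log(j)
        q = q - 24 % rows
    result = q
    j = record(q)
    for depth in j:
        rows = rows - rows
        if rows >= result > 6:
            continue
    result = result - j
    return 7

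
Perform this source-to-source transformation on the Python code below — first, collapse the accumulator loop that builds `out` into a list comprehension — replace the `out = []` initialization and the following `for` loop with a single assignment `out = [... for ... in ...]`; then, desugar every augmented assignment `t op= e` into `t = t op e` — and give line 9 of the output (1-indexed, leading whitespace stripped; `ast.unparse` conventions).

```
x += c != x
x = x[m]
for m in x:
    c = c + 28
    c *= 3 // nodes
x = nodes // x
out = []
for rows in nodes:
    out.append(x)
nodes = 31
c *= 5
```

Transformed code:
x = x + (c != x)
x = x[m]
for m in x:
    c = c + 28
    c = c * (3 // nodes)
x = nodes // x
out = [x for rows in nodes]
nodes = 31
c = c * 5

c = c * 5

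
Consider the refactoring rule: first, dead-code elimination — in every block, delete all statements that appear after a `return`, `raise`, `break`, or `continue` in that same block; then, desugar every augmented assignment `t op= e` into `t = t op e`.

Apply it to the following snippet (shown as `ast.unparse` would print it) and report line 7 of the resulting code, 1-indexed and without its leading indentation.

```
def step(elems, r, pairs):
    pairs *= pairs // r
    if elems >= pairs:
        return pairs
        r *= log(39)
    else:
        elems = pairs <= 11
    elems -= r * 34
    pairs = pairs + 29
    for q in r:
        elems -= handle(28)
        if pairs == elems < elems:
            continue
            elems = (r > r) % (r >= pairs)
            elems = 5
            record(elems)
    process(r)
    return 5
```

elems = elems - r * 34

Transformed code:
def step(elems, r, pairs):
    pairs = pairs * (pairs // r)
    if elems >= pairs:
        return pairs
    else:
        elems = pairs <= 11
    elems = elems - r * 34
    pairs = pairs + 29
    for q in r:
        elems = elems - handle(28)
        if pairs == elems < elems:
            continue
    process(r)
    return 5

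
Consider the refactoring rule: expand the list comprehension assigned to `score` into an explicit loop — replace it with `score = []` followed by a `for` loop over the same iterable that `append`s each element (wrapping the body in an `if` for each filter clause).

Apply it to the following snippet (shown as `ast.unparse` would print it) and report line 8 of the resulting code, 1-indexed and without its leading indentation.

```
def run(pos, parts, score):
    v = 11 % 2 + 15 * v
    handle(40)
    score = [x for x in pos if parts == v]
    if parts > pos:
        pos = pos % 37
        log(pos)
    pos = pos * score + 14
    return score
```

Transformed code:
def run(pos, parts, score):
    v = 11 % 2 + 15 * v
    handle(40)
    score = []
    for x in pos:
        if parts == v:
            score.append(x)
    if parts > pos:
        pos = pos % 37
        log(pos)
    pos = pos * score + 14
    return score

if parts > pos:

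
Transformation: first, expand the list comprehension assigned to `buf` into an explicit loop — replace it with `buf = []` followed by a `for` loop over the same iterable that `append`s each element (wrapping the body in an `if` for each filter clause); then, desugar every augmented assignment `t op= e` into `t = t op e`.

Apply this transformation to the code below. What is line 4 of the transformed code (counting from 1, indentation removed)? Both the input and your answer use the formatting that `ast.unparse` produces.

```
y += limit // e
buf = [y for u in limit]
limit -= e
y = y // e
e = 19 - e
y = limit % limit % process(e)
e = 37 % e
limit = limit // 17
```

Transformed code:
y = y + limit // e
buf = []
for u in limit:
    buf.append(y)
limit = limit - e
y = y // e
e = 19 - e
y = limit % limit % process(e)
e = 37 % e
limit = limit // 17

buf.append(y)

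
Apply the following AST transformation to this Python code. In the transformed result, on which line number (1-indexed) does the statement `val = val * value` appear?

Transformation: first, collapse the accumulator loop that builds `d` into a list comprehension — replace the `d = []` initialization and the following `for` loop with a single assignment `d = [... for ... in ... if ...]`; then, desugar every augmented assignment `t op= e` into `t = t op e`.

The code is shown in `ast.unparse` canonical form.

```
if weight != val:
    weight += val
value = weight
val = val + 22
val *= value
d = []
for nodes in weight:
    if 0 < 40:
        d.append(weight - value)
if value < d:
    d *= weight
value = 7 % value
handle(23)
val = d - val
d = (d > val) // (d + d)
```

5

Transformed code:
if weight != val:
    weight = weight + val
value = weight
val = val + 22
val = val * value
d = [weight - value for nodes in weight if 0 < 40]
if value < d:
    d = d * weight
value = 7 % value
handle(23)
val = d - val
d = (d > val) // (d + d)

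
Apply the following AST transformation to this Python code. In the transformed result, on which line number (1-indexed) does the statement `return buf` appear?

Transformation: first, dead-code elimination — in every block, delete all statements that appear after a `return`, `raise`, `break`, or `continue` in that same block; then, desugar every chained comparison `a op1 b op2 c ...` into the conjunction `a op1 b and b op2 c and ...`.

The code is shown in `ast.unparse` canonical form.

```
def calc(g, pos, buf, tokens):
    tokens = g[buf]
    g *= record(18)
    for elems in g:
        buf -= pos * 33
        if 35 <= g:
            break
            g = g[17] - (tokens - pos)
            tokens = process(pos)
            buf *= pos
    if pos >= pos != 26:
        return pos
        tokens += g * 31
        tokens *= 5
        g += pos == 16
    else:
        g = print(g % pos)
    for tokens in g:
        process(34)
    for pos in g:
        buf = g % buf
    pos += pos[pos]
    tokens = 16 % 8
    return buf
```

Transformed code:
def calc(g, pos, buf, tokens):
    tokens = g[buf]
    g *= record(18)
    for elems in g:
        buf -= pos * 33
        if 35 <= g:
            break
    if pos >= pos and pos != 26:
        return pos
    else:
        g = print(g % pos)
    for tokens in g:
        process(34)
    for pos in g:
        buf = g % buf
    pos += pos[pos]
    tokens = 16 % 8
    return buf

18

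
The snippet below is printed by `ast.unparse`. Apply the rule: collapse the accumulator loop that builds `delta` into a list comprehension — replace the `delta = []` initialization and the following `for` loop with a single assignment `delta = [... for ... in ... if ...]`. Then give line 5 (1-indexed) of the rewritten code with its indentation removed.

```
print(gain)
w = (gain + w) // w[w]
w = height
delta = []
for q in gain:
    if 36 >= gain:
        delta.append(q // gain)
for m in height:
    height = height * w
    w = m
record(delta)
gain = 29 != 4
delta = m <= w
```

for m in height:

Transformed code:
print(gain)
w = (gain + w) // w[w]
w = height
delta = [q // gain for q in gain if 36 >= gain]
for m in height:
    height = height * w
    w = m
record(delta)
gain = 29 != 4
delta = m <= w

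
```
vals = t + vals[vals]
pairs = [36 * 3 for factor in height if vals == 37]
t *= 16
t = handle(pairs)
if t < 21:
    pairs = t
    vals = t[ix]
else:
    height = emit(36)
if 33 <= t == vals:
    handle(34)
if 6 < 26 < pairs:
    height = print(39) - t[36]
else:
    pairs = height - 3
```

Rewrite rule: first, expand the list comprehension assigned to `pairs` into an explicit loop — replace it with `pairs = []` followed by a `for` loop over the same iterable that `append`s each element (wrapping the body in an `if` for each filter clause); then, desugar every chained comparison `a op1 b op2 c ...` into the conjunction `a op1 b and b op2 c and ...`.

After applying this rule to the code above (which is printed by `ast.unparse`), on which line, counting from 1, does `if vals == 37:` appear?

Transformed code:
vals = t + vals[vals]
pairs = []
for factor in height:
    if vals == 37:
        pairs.append(36 * 3)
t *= 16
t = handle(pairs)
if t < 21:
    pairs = t
    vals = t[ix]
else:
    height = emit(36)
if 33 <= t and t == vals:
    handle(34)
if 6 < 26 and 26 < pairs:
    height = print(39) - t[36]
else:
    pairs = height - 3

4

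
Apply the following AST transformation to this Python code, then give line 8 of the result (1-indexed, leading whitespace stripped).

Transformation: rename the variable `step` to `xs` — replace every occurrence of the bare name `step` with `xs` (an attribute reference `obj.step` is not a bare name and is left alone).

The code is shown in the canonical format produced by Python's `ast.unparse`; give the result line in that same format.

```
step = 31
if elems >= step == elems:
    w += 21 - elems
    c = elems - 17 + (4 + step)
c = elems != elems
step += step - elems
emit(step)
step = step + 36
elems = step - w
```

Transformed code:
xs = 31
if elems >= xs == elems:
    w += 21 - elems
    c = elems - 17 + (4 + xs)
c = elems != elems
xs += xs - elems
emit(xs)
xs = xs + 36
elems = xs - w

xs = xs + 36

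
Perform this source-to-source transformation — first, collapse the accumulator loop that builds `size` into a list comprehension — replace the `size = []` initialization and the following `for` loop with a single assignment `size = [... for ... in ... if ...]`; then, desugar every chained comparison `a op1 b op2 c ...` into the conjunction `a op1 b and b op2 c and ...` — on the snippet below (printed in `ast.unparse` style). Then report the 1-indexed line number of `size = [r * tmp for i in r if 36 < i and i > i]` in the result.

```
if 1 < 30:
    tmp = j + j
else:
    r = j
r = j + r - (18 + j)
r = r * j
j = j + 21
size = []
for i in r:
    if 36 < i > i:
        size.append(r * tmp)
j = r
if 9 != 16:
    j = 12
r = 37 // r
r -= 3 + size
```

8

Transformed code:
if 1 < 30:
    tmp = j + j
else:
    r = j
r = j + r - (18 + j)
r = r * j
j = j + 21
size = [r * tmp for i in r if 36 < i and i > i]
j = r
if 9 != 16:
    j = 12
r = 37 // r
r -= 3 + size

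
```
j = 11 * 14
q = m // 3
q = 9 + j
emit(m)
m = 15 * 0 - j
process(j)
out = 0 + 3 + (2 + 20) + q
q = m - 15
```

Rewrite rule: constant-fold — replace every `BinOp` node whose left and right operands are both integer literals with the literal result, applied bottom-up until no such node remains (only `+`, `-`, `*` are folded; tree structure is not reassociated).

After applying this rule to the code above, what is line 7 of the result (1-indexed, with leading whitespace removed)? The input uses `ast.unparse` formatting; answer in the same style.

out = 25 + q

Transformed code:
j = 154
q = m // 3
q = 9 + j
emit(m)
m = 0 - j
process(j)
out = 25 + q
q = m - 15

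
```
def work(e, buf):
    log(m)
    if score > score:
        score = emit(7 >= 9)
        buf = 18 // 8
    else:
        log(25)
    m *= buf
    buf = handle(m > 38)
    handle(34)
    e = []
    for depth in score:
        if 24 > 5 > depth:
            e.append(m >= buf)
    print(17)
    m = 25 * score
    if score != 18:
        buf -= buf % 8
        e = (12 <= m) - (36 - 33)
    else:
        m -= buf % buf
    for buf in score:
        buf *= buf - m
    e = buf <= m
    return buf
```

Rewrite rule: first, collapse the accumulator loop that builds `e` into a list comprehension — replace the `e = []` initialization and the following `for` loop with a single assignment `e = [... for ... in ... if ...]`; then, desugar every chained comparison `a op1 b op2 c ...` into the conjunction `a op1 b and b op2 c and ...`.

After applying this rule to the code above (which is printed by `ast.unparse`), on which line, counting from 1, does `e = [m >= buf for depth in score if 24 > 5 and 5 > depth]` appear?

11

Transformed code:
def work(e, buf):
    log(m)
    if score > score:
        score = emit(7 >= 9)
        buf = 18 // 8
    else:
        log(25)
    m *= buf
    buf = handle(m > 38)
    handle(34)
    e = [m >= buf for depth in score if 24 > 5 and 5 > depth]
    print(17)
    m = 25 * score
    if score != 18:
        buf -= buf % 8
        e = (12 <= m) - (36 - 33)
    else:
        m -= buf % buf
    for buf in score:
        buf *= buf - m
    e = buf <= m
    return buf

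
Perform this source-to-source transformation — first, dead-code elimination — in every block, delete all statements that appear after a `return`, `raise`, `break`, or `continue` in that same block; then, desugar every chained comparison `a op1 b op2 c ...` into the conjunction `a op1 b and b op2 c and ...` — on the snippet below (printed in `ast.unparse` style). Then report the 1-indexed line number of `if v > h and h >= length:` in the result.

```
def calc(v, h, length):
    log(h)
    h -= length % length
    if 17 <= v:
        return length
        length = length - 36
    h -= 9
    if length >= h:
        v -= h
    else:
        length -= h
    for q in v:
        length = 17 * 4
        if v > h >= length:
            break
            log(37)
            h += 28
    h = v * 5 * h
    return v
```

13

Transformed code:
def calc(v, h, length):
    log(h)
    h -= length % length
    if 17 <= v:
        return length
    h -= 9
    if length >= h:
        v -= h
    else:
        length -= h
    for q in v:
        length = 17 * 4
        if v > h and h >= length:
            break
    h = v * 5 * h
    return v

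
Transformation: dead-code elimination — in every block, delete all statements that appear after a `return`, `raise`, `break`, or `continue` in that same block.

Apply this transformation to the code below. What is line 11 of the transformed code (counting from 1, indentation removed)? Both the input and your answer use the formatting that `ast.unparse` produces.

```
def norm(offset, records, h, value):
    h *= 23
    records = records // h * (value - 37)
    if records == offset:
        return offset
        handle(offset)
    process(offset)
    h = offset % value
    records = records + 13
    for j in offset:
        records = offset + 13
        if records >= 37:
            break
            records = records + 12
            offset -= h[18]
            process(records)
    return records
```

if records >= 37:

Transformed code:
def norm(offset, records, h, value):
    h *= 23
    records = records // h * (value - 37)
    if records == offset:
        return offset
    process(offset)
    h = offset % value
    records = records + 13
    for j in offset:
        records = offset + 13
        if records >= 37:
            break
    return records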